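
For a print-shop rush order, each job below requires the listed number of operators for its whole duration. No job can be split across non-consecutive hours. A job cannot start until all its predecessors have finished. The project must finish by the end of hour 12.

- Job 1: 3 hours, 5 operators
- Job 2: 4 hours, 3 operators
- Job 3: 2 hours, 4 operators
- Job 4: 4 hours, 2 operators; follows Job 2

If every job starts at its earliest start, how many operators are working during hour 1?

12

At early start, hour 1 has: Job 1, Job 2, Job 3.
Demand: 5 + 3 + 4 = 12.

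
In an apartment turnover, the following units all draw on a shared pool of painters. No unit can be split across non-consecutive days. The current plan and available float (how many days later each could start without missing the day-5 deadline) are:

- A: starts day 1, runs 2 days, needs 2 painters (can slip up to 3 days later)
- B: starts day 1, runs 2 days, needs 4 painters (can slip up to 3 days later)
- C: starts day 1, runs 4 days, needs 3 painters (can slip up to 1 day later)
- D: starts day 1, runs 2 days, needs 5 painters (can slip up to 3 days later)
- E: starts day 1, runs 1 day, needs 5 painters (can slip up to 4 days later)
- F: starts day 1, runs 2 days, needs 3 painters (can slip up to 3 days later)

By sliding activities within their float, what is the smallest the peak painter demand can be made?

10

Early-start (A@1, B@1, C@1, D@1, E@1, F@1) gives peak 22: d1:22  d2:17  d3:3  d4:3  d5:0.
Shift B→3, E→5, F→3.
Schedule A@1, B@3, C@1, D@1, E@5, F@3: d1:10  d2:10  d3:10  d4:10  d5:5 — peak 10.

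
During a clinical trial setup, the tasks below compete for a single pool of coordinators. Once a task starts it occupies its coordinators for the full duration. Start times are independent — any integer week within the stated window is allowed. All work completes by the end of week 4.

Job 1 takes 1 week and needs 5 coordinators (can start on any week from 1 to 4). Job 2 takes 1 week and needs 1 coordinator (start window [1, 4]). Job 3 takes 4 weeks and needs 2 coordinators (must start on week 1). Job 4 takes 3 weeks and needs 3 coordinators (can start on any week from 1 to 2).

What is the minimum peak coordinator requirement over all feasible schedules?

Early-start (Job 1@1, Job 2@1, Job 3@1, Job 4@1) gives peak 11: w1:11  w2:5  w3:5  w4:2.
Shift Job 2→2, Job 4→2.
Schedule Job 1@1, Job 2@2, Job 3@1, Job 4@2: w1:7  w2:6  w3:5  w4:5 — peak 7.

7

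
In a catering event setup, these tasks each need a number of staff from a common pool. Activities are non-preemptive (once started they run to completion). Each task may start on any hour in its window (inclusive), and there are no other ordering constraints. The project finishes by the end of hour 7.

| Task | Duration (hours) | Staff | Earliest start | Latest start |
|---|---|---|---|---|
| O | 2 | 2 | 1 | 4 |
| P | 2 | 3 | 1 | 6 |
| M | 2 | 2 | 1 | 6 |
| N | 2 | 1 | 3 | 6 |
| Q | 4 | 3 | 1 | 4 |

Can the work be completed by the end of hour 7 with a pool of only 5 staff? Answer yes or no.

Schedule O@1, P@1, M@3, N@5, Q@3: h1:5  h2:5  h3:5  h4:5  h5:4  h6:4  h7:0 — peak 5 ≤ 5.

yes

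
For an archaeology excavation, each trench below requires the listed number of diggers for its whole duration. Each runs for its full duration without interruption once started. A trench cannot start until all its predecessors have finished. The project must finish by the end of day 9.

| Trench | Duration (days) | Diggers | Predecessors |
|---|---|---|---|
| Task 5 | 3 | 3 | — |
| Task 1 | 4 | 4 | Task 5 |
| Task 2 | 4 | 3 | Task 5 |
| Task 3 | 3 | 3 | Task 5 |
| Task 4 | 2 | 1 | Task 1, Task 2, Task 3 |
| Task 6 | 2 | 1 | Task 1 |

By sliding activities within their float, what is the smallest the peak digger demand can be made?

Schedule Task 5@1, Task 1@4, Task 2@4, Task 3@4, Task 4@8, Task 6@8: d1:3  d2:3  d3:3  d4:10  d5:10  d6:10  d7:7  d8:2  d9:2 — peak 10.
No arrangement of the 2 feasible schedules does better.

10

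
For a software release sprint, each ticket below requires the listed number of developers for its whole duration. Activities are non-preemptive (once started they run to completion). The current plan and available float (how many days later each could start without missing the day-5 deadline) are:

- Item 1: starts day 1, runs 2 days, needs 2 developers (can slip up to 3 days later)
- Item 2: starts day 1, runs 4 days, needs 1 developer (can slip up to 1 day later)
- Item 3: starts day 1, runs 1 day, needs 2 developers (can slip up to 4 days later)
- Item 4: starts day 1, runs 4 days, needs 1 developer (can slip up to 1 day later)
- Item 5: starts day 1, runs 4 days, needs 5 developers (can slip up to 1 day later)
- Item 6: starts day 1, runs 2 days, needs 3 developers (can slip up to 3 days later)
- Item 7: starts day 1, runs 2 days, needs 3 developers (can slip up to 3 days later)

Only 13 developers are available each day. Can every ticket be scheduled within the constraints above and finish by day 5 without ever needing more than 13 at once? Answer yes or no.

yes

Schedule Item 1@1, Item 2@1, Item 3@1, Item 4@1, Item 5@1, Item 6@2, Item 7@4: d1:11  d2:12  d3:10  d4:10  d5:3 — peak 12 ≤ 13.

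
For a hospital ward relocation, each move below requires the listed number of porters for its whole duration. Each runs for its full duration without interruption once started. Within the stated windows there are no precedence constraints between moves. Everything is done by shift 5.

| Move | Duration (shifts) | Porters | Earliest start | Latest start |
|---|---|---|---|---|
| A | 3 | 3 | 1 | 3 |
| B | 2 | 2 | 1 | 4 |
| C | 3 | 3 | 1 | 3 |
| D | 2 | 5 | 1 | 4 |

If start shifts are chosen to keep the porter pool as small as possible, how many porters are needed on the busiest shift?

7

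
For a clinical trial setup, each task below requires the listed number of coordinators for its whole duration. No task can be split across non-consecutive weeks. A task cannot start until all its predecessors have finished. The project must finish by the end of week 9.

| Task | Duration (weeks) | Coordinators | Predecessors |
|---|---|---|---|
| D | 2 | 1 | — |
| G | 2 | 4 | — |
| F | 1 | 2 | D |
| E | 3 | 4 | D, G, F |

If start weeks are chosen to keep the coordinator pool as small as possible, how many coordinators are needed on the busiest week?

4

Early-start (D@1, G@1, F@3, E@4) gives peak 5: w1:5  w2:5  w3:2  w4:4  w5:4  w6:4  w7:0  w8:0  w9:0.
Shift G→3, F→5, E→6.
Schedule D@1, G@3, F@5, E@6: w1:1  w2:1  w3:4  w4:4  w5:2  w6:4  w7:4  w8:4  w9:0 — peak 4.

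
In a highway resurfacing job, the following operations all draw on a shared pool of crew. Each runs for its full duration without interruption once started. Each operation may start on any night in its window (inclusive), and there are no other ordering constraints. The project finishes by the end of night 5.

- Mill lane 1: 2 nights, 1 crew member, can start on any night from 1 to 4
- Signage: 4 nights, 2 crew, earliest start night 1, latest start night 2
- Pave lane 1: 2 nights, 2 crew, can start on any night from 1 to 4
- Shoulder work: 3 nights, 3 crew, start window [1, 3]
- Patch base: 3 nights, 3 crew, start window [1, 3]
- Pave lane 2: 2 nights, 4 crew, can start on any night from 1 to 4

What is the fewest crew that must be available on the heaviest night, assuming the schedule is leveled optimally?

9

Early-start (Mill lane 1@1, Signage@1, Pave lane 1@1, Shoulder work@1, Patch base@1, Pave lane 2@1) gives peak 15: n1:15  n2:15  n3:8  n4:2  n5:0.
Shift Patch base→3, Pave lane 2→4.
Schedule Mill lane 1@1, Signage@1, Pave lane 1@1, Shoulder work@1, Patch base@3, Pave lane 2@4: n1:8  n2:8  n3:8  n4:9  n5:7 — peak 9.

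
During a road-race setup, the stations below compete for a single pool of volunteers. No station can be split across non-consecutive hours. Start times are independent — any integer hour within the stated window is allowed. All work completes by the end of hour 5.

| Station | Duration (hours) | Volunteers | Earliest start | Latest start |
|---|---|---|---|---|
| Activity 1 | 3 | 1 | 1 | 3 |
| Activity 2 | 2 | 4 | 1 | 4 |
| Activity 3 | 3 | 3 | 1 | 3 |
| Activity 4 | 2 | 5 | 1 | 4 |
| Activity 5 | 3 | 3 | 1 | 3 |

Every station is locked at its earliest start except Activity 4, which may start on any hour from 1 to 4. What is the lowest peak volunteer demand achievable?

11

Activity 4@1: h1:16  h2:16  h3:7  h4:0  h5:0 → peak 16
Activity 4@2: h1:11  h2:16  h3:12  h4:0  h5:0 → peak 16
Activity 4@3: h1:11  h2:11  h3:12  h4:5  h5:0 → peak 12
Activity 4@4: h1:11  h2:11  h3:7  h4:5  h5:5 → peak 11
Best is Activity 4@4, peak 11.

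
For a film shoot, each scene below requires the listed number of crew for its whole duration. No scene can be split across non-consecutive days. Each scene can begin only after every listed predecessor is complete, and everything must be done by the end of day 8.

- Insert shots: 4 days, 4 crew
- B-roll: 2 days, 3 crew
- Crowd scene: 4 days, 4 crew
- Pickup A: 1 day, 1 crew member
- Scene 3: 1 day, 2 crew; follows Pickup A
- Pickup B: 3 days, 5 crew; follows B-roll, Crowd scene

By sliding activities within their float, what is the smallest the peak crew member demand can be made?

Early-start (Insert shots@1, B-roll@1, Crowd scene@1, Pickup A@1, Scene 3@2, Pickup B@5) gives peak 13: d1:12  d2:13  d3:8  d4:8  d5:5  d6:5  d7:5  d8:0.
Shift Insert shots→3.
Schedule Insert shots@3, B-roll@1, Crowd scene@1, Pickup A@1, Scene 3@2, Pickup B@5: d1:8  d2:9  d3:8  d4:8  d5:9  d6:9  d7:5  d8:0 — peak 9.

9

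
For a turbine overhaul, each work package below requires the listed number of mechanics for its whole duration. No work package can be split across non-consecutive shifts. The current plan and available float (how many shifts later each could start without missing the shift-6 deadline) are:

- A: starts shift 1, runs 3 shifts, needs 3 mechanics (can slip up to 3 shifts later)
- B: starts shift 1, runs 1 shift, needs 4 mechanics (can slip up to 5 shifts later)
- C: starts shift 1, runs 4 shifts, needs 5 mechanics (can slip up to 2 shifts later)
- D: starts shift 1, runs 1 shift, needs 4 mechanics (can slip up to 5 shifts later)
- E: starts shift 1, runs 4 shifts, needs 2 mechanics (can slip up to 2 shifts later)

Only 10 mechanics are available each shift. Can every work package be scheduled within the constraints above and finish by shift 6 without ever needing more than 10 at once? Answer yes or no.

Schedule A@1, B@1, C@2, D@5, E@1: s1:9  s2:10  s3:10  s4:7  s5:9  s6:0 — peak 10 ≤ 10.

yes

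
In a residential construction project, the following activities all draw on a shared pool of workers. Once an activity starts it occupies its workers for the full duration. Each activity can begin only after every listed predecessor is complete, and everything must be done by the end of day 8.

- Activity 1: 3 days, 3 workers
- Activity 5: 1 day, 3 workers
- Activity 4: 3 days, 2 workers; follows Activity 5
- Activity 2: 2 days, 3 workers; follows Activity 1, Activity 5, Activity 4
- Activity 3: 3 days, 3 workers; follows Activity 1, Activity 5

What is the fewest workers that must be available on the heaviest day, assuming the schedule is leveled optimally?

Schedule Activity 1@1, Activity 5@1, Activity 4@2, Activity 2@5, Activity 3@4: d1:6  d2:5  d3:5  d4:5  d5:6  d6:6  d7:0  d8:0 — peak 6.

6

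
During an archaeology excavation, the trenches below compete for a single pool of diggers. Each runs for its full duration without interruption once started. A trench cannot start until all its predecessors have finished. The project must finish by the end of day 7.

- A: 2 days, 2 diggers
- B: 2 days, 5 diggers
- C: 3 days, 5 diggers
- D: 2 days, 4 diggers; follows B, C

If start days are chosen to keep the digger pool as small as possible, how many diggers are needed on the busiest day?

Early-start (A@1, B@1, C@1, D@4) gives peak 12: d1:12  d2:12  d3:5  d4:4  d5:4  d6:0  d7:0.
Shift A→6, C→3, D→6.
Schedule A@6, B@1, C@3, D@6: d1:5  d2:5  d3:5  d4:5  d5:5  d6:6  d7:6 — peak 6.
Total digger-days = 37 over 7 days ⇒ peak ≥ ⌈37/7⌉ = 6, so 6 is optimal.

6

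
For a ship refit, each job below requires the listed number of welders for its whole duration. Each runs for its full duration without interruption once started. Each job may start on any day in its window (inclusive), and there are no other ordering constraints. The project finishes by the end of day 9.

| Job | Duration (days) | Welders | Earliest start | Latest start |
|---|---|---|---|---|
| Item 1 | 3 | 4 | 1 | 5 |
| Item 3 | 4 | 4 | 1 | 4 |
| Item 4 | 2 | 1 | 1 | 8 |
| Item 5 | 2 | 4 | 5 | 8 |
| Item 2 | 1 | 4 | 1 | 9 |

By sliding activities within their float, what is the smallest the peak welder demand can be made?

8

Early-start (Item 1@1, Item 3@1, Item 4@1, Item 5@5, Item 2@1) gives peak 13: d1:13  d2:9  d3:8  d4:4  d5:4  d6:4  d7:0  d8:0  d9:0.
Shift Item 4→4, Item 2→6.
Schedule Item 1@1, Item 3@1, Item 4@4, Item 5@5, Item 2@6: d1:8  d2:8  d3:8  d4:5  d5:5  d6:8  d7:0  d8:0  d9:0 — peak 8.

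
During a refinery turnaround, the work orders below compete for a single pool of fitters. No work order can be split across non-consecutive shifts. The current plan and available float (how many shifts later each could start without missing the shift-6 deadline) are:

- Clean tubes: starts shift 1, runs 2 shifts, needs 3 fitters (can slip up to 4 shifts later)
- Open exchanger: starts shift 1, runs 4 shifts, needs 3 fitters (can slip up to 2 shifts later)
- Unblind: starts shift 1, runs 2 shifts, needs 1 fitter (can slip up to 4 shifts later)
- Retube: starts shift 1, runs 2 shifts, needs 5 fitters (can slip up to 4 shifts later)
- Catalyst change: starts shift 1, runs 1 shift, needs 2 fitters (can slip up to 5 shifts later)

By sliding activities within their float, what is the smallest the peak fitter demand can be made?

Early-start (Clean tubes@1, Open exchanger@1, Unblind@1, Retube@1, Catalyst change@1) gives peak 14: s1:14  s2:12  s3:3  s4:3  s5:0  s6:0.
Shift Unblind→3, Retube→5, Catalyst change→3.
Schedule Clean tubes@1, Open exchanger@1, Unblind@3, Retube@5, Catalyst change@3: s1:6  s2:6  s3:6  s4:4  s5:5  s6:5 — peak 6.
Total fitter-shifts = 32 over 6 shifts ⇒ peak ≥ ⌈32/6⌉ = 6, so 6 is optimal.

6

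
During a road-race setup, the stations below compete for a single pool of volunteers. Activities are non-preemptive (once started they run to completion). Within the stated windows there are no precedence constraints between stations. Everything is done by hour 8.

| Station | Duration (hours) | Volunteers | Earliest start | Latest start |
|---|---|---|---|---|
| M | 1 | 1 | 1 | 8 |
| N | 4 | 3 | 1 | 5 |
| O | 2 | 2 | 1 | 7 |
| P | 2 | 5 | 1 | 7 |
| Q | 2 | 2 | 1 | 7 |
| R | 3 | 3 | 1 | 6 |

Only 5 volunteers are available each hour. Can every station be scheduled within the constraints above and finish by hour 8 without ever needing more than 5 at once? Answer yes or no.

no

The minimum achievable peak is 6; 5 < 6, so no feasible schedule stays within the cap.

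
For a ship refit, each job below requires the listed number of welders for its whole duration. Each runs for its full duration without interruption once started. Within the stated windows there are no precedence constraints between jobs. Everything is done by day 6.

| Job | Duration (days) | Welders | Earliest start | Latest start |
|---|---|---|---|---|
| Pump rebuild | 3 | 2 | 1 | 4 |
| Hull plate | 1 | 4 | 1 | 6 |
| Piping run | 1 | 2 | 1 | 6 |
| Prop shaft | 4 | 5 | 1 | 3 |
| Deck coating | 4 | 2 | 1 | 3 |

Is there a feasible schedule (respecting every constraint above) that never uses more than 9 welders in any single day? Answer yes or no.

yes

Schedule Pump rebuild@1, Hull plate@1, Piping run@1, Prop shaft@2, Deck coating@2: d1:8  d2:9  d3:9  d4:7  d5:7  d6:0 — peak 9 ≤ 9.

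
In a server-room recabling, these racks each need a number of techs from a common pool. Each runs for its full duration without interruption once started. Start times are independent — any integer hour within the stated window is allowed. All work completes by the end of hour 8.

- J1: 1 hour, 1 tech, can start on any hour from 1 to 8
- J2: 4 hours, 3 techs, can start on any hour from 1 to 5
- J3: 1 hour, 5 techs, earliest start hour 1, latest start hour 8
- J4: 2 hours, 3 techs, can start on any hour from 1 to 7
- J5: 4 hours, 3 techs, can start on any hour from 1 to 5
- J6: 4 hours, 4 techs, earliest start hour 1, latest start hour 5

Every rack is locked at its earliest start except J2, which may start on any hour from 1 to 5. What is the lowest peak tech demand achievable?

J2@1: h1:19  h2:13  h3:10  h4:10  h5:0  h6:0  h7:0  h8:0 → peak 19
J2@2: h1:16  h2:13  h3:10  h4:10  h5:3  h6:0  h7:0  h8:0 → peak 16
J2@3: h1:16  h2:10  h3:10  h4:10  h5:3  h6:3  h7:0  h8:0 → peak 16
J2@4: h1:16  h2:10  h3:7  h4:10  h5:3  h6:3  h7:3  h8:0 → peak 16
J2@5: h1:16  h2:10  h3:7  h4:7  h5:3  h6:3  h7:3  h8:3 → peak 16
Best is J2@2, peak 16.

16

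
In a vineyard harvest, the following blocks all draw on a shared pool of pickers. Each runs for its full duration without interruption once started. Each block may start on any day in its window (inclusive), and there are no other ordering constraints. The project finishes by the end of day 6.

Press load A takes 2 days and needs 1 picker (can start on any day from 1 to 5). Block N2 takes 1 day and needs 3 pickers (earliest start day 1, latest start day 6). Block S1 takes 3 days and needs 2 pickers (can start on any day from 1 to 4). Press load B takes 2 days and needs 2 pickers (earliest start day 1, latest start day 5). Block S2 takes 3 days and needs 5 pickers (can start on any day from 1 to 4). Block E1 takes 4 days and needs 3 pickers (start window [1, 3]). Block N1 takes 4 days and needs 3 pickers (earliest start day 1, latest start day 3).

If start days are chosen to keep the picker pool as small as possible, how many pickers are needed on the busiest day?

Early-start (Press load A@1, Block N2@1, Block S1@1, Press load B@1, Block S2@1, Block E1@1, Block N1@1) gives peak 19: d1:19  d2:16  d3:13  d4:6  d5:0  d6:0.
Shift Block S2→4, Block N1→2.
Schedule Press load A@1, Block N2@1, Block S1@1, Press load B@1, Block S2@4, Block E1@1, Block N1@2: d1:11  d2:11  d3:8  d4:11  d5:8  d6:5 — peak 11.

11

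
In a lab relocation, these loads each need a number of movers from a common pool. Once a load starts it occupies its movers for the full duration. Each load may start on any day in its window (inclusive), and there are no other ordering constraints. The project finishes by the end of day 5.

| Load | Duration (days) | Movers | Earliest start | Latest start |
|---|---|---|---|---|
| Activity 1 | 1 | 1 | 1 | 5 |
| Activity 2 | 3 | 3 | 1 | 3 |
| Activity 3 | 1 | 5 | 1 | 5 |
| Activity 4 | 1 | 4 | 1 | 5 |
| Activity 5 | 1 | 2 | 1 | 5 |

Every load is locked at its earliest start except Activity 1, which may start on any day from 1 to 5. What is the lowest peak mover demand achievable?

14

Activity 1@1: d1:15  d2:3  d3:3  d4:0  d5:0 → peak 15
Activity 1@2: d1:14  d2:4  d3:3  d4:0  d5:0 → peak 14
Activity 1@3: d1:14  d2:3  d3:4  d4:0  d5:0 → peak 14
Activity 1@4: d1:14  d2:3  d3:3  d4:1  d5:0 → peak 14
Activity 1@5: d1:14  d2:3  d3:3  d4:0  d5:1 → peak 14
Best is Activity 1@2, peak 14.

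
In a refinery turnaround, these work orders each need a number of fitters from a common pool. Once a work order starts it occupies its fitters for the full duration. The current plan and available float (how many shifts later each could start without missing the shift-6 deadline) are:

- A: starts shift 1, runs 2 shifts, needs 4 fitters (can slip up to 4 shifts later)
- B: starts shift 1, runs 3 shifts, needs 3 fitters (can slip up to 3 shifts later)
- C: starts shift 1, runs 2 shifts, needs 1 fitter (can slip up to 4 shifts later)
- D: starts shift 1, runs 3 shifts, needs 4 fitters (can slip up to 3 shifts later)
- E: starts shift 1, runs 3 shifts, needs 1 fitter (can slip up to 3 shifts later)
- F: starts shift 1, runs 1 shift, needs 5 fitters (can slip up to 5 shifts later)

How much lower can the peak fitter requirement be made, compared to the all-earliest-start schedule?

11

Early-start peak: s1:18  s2:13  s3:8  s4:0  s5:0  s6:0 ⇒ 18.
Leveled (A@1, B@1, C@4, D@3, E@4, F@6): s1:7  s2:7  s3:7  s4:6  s5:6  s6:6 ⇒ 7.
Reduction 18 − 7 = 11.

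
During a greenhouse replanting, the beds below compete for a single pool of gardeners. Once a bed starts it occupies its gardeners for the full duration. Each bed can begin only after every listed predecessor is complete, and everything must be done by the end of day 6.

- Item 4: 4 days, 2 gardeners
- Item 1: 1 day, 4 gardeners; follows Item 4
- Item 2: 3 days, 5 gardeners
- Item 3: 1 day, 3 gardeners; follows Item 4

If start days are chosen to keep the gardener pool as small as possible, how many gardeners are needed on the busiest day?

7

Schedule Item 4@1, Item 1@5, Item 2@1, Item 3@5: d1:7  d2:7  d3:7  d4:2  d5:7  d6:0 — peak 7.
No arrangement of the 20 feasible schedules does better.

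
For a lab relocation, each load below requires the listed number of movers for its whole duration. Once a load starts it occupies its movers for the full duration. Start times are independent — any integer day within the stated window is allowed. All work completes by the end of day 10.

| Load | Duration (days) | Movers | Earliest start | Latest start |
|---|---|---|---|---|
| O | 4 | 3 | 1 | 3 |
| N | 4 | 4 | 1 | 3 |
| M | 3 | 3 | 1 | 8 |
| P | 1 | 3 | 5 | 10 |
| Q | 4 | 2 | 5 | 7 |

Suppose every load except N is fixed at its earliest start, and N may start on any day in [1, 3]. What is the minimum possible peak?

N@1: d1:10  d2:10  d3:10  d4:7  d5:5  d6:2  d7:2  d8:2  d9:0  d10:0 → peak 10
N@2: d1:6  d2:10  d3:10  d4:7  d5:9  d6:2  d7:2  d8:2  d9:0  d10:0 → peak 10
N@3: d1:6  d2:6  d3:10  d4:7  d5:9  d6:6  d7:2  d8:2  d9:0  d10:0 → peak 10
Best is N@1, peak 10.

10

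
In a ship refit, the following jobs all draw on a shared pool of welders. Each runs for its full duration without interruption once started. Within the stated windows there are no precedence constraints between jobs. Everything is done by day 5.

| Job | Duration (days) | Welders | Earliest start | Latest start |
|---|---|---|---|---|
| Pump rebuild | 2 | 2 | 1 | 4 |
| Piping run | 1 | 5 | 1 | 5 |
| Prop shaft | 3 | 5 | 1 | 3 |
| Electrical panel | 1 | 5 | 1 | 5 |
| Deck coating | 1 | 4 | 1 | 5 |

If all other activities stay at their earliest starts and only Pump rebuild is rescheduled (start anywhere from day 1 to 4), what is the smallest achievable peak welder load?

Pump rebuild@1: d1:21  d2:7  d3:5  d4:0  d5:0 → peak 21
Pump rebuild@2: d1:19  d2:7  d3:7  d4:0  d5:0 → peak 19
Pump rebuild@3: d1:19  d2:5  d3:7  d4:2  d5:0 → peak 19
Pump rebuild@4: d1:19  d2:5  d3:5  d4:2  d5:2 → peak 19
Best is Pump rebuild@2, peak 19.

19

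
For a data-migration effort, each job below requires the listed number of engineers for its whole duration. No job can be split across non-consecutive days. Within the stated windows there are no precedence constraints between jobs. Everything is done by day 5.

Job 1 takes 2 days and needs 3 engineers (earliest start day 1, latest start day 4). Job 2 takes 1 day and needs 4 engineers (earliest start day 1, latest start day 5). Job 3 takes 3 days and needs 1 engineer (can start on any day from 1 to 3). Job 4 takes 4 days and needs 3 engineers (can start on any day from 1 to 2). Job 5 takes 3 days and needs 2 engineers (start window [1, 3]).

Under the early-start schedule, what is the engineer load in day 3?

At early start, day 3 has: Job 3, Job 4, Job 5.
Demand: 1 + 3 + 2 = 6.

6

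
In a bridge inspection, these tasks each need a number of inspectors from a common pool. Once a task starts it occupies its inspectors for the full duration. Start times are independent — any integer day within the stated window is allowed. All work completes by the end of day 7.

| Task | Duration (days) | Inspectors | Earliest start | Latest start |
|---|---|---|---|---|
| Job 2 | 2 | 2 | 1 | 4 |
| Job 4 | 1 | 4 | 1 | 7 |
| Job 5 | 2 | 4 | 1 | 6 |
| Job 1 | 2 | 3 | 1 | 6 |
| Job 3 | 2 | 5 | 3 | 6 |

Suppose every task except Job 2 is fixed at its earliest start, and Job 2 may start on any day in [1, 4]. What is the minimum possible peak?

Job 2@1: d1:13  d2:9  d3:5  d4:5  d5:0  d6:0  d7:0 → peak 13
Job 2@2: d1:11  d2:9  d3:7  d4:5  d5:0  d6:0  d7:0 → peak 11
Job 2@3: d1:11  d2:7  d3:7  d4:7  d5:0  d6:0  d7:0 → peak 11
Job 2@4: d1:11  d2:7  d3:5  d4:7  d5:2  d6:0  d7:0 → peak 11
Best is Job 2@2, peak 11.

11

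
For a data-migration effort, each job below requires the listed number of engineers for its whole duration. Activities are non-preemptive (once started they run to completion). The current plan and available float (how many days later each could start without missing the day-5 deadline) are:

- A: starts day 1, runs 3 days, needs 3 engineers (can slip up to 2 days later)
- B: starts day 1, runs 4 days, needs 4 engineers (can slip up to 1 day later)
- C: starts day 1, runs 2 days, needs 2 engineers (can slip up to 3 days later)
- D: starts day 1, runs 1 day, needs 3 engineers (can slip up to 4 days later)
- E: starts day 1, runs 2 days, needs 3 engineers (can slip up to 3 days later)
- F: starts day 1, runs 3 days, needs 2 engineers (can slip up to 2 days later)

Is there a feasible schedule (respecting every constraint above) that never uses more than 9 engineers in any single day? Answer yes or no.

yes

Schedule A@1, B@1, C@1, D@5, E@4, F@3: d1:9  d2:9  d3:9  d4:9  d5:8 — peak 9 ≤ 9.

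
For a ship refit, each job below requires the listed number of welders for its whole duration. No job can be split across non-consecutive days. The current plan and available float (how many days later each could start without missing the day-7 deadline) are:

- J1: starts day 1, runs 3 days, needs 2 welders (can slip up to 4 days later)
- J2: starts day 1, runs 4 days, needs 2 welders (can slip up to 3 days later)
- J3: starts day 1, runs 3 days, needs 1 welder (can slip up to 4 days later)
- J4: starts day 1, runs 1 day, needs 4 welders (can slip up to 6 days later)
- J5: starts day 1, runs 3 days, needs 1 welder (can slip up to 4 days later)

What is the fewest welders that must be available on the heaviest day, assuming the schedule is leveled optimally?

4

Early-start (J1@1, J2@1, J3@1, J4@1, J5@1) gives peak 10: d1:10  d2:6  d3:6  d4:2  d5:0  d6:0  d7:0.
Shift J3→4, J4→7, J5→4.
Schedule J1@1, J2@1, J3@4, J4@7, J5@4: d1:4  d2:4  d3:4  d4:4  d5:2  d6:2  d7:4 — peak 4.
Total welder-days = 24 over 7 days ⇒ peak ≥ ⌈24/7⌉ = 4, so 4 is optimal.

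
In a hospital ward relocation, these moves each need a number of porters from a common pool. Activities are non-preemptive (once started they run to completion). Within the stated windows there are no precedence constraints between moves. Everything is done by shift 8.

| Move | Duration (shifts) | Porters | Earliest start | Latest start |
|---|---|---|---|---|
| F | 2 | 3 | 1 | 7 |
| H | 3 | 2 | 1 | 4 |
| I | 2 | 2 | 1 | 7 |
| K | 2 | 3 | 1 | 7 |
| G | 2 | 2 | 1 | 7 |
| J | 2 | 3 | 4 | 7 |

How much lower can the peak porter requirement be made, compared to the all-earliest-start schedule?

7

Early-start peak: s1:12  s2:12  s3:2  s4:3  s5:3  s6:0  s7:0  s8:0 ⇒ 12.
Leveled (F@1, H@1, I@3, K@4, G@5, J@6): s1:5  s2:5  s3:4  s4:5  s5:5  s6:5  s7:3  s8:0 ⇒ 5.
Reduction 12 − 5 = 7.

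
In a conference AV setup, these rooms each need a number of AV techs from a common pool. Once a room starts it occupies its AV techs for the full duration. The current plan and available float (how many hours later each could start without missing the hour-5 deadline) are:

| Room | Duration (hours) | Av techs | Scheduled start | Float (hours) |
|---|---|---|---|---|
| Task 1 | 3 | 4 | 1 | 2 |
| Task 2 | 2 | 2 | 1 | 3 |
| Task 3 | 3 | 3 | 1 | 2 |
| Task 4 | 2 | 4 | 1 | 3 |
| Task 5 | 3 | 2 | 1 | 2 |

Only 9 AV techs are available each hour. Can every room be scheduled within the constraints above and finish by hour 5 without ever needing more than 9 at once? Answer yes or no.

yes

Schedule Task 1@1, Task 2@1, Task 3@1, Task 4@4, Task 5@3: h1:9  h2:9  h3:9  h4:6  h5:6 — peak 9 ≤ 9.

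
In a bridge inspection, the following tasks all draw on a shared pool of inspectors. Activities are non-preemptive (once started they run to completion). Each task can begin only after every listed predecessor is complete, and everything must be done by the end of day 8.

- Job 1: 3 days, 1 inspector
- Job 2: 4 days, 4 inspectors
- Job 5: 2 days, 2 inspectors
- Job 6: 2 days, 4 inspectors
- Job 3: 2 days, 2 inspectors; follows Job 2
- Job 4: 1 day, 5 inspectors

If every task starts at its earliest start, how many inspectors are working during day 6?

2

At early start, day 6 has: Job 3.
Demand: 2 = 2.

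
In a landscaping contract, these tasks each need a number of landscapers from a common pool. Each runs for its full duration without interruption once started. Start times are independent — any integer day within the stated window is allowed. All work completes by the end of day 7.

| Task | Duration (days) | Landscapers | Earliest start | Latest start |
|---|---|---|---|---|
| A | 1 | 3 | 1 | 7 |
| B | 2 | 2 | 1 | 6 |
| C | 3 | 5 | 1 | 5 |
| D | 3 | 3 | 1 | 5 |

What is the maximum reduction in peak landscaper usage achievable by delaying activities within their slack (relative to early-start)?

8

Early-start peak: d1:13  d2:10  d3:8  d4:0  d5:0  d6:0  d7:0 ⇒ 13.
Leveled (A@1, B@1, C@5, D@2): d1:5  d2:5  d3:3  d4:3  d5:5  d6:5  d7:5 ⇒ 5.
Reduction 13 − 5 = 8.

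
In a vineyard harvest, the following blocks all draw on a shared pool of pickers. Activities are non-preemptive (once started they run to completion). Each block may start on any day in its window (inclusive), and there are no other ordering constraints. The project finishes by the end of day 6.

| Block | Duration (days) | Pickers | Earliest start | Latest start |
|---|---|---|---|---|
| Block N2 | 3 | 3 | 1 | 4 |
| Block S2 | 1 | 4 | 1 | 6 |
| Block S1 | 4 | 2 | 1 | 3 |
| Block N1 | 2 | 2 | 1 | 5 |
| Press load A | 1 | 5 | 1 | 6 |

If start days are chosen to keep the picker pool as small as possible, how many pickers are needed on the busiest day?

6

Early-start (Block N2@1, Block S2@1, Block S1@1, Block N1@1, Press load A@1) gives peak 16: d1:16  d2:7  d3:5  d4:2  d5:0  d6:0.
Shift Block S2→5, Block N1→4, Press load A→6.
Schedule Block N2@1, Block S2@5, Block S1@1, Block N1@4, Press load A@6: d1:5  d2:5  d3:5  d4:4  d5:6  d6:5 — peak 6.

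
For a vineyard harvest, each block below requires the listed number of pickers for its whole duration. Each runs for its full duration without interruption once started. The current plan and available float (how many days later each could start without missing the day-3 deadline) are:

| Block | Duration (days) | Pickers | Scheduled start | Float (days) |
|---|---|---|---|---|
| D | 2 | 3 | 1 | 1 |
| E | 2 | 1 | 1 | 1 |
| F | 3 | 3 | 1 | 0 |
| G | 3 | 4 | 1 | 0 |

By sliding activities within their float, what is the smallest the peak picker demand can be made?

11

Schedule D@1, E@1, F@1, G@1: d1:11  d2:11  d3:7 — peak 11.
No arrangement of the 4 feasible schedules does better.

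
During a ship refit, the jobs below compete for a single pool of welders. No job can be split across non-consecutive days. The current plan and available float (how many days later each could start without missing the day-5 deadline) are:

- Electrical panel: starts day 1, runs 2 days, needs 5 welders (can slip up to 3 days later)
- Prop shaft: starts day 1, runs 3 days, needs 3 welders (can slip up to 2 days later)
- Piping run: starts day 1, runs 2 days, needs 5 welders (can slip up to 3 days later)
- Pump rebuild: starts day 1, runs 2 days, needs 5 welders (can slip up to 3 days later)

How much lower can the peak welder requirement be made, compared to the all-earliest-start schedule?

Early-start peak: d1:18  d2:18  d3:3  d4:0  d5:0 ⇒ 18.
Leveled (Electrical panel@1, Prop shaft@1, Piping run@3, Pump rebuild@4): d1:8  d2:8  d3:8  d4:10  d5:5 ⇒ 10.
Reduction 18 − 10 = 8.

8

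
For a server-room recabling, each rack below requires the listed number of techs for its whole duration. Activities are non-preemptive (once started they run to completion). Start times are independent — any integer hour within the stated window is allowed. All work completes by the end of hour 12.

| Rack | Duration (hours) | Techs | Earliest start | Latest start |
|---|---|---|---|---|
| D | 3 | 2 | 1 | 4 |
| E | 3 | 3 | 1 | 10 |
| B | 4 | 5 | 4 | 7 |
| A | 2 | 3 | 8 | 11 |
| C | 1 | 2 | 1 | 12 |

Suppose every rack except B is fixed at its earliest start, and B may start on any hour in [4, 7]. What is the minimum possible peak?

B@4: h1:7  h2:5  h3:5  h4:5  h5:5  h6:5  h7:5  h8:3  h9:3  h10:0  h11:0  h12:0 → peak 7
B@5: h1:7  h2:5  h3:5  h4:0  h5:5  h6:5  h7:5  h8:8  h9:3  h10:0  h11:0  h12:0 → peak 8
B@6: h1:7  h2:5  h3:5  h4:0  h5:0  h6:5  h7:5  h8:8  h9:8  h10:0  h11:0  h12:0 → peak 8
B@7: h1:7  h2:5  h3:5  h4:0  h5:0  h6:0  h7:5  h8:8  h9:8  h10:5  h11:0  h12:0 → peak 8
Best is B@4, peak 7.

7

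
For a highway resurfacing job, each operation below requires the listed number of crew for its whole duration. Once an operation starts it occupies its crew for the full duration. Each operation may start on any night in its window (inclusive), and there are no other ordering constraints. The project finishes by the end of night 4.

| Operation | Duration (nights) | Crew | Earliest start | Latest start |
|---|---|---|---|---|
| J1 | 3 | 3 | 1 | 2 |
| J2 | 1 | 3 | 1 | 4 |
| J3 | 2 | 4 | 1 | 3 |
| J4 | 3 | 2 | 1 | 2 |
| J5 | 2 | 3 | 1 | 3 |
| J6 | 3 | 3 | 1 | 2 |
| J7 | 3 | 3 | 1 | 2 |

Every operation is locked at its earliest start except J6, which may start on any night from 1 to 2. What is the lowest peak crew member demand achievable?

J6@1: n1:21  n2:18  n3:11  n4:0 → peak 21
J6@2: n1:18  n2:18  n3:11  n4:3 → peak 18
Best is J6@2, peak 18.

18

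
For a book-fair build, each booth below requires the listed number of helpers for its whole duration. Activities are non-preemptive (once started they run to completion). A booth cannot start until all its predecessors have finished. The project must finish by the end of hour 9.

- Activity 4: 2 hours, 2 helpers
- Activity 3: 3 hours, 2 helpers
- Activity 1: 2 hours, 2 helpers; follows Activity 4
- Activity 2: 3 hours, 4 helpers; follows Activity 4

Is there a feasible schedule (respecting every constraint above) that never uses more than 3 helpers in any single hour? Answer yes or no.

no

The minimum achievable peak is 4; 3 < 4, so no feasible schedule stays within the cap.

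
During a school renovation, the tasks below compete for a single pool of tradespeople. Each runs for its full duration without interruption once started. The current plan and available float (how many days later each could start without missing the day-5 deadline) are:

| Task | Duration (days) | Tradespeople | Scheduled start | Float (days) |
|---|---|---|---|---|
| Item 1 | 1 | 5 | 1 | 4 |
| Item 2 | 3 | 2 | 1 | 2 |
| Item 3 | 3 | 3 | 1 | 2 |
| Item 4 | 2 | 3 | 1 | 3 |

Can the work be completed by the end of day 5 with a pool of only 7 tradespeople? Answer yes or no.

yes

Schedule Item 1@1, Item 2@1, Item 3@2, Item 4@4: d1:7  d2:5  d3:5  d4:6  d5:3 — peak 7 ≤ 7.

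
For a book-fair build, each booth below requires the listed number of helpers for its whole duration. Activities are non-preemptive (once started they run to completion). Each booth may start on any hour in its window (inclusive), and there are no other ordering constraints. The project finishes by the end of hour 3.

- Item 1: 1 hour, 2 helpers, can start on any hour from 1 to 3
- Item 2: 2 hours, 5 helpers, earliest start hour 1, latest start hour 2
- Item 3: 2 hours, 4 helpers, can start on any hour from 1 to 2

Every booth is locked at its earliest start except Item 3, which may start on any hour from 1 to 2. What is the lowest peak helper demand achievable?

9

Item 3@1: h1:11  h2:9  h3:0 → peak 11
Item 3@2: h1:7  h2:9  h3:4 → peak 9
Best is Item 3@2, peak 9.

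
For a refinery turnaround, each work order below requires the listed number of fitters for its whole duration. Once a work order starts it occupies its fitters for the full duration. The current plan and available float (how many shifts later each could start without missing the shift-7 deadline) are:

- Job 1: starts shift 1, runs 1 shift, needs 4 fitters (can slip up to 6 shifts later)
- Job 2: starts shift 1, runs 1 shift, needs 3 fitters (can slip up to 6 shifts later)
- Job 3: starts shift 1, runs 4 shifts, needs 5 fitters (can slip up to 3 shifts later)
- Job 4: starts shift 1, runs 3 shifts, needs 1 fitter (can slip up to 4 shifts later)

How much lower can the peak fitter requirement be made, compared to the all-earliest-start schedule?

Early-start peak: s1:13  s2:6  s3:6  s4:5  s5:0  s6:0  s7:0 ⇒ 13.
Leveled (Job 1@1, Job 2@2, Job 3@4, Job 4@1): s1:5  s2:4  s3:1  s4:5  s5:5  s6:5  s7:5 ⇒ 5.
Reduction 13 − 5 = 8.

8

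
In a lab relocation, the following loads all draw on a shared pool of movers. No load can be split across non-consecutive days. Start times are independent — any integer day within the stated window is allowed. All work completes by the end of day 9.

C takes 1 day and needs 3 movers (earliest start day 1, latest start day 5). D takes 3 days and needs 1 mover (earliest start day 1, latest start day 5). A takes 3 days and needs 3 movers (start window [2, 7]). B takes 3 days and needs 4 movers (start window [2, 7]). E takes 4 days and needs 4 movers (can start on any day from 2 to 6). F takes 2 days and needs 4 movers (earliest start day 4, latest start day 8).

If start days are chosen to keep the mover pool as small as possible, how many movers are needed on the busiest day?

8

Early-start (C@1, D@1, A@2, B@2, E@2, F@4) gives peak 15: d1:4  d2:12  d3:12  d4:15  d5:8  d6:0  d7:0  d8:0  d9:0.
Shift E→5, F→5.
Schedule C@1, D@1, A@2, B@2, E@5, F@5: d1:4  d2:8  d3:8  d4:7  d5:8  d6:8  d7:4  d8:4  d9:0 — peak 8.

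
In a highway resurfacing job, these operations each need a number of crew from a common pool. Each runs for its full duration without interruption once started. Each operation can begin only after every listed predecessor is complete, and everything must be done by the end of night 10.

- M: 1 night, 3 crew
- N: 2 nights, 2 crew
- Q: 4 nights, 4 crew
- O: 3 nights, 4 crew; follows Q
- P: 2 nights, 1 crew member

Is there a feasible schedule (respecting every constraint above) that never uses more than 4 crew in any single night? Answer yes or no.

yes

Schedule M@1, N@2, Q@4, O@8, P@1: n1:4  n2:3  n3:2  n4:4  n5:4  n6:4  n7:4  n8:4  n9:4  n10:4 — peak 4 ≤ 4.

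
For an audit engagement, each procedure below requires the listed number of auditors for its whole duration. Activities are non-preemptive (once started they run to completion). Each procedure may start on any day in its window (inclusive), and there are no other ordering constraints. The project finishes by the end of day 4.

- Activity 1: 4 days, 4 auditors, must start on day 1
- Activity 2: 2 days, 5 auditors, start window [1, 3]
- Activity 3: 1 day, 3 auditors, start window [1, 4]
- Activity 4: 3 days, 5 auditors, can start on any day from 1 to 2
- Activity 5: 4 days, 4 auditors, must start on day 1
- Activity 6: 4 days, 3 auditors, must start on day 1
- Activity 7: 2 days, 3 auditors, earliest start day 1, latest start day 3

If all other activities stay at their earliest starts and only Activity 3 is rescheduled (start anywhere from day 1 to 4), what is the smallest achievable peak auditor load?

Activity 3@1: d1:27  d2:24  d3:16  d4:11 → peak 27
Activity 3@2: d1:24  d2:27  d3:16  d4:11 → peak 27
Activity 3@3: d1:24  d2:24  d3:19  d4:11 → peak 24
Activity 3@4: d1:24  d2:24  d3:16  d4:14 → peak 24
Best is Activity 3@3, peak 24.

24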